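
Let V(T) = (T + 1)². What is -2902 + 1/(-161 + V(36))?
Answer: -3505615/1208 ≈ -2902.0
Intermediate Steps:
V(T) = (1 + T)²
-2902 + 1/(-161 + V(36)) = -2902 + 1/(-161 + (1 + 36)²) = -2902 + 1/(-161 + 37²) = -2902 + 1/(-161 + 1369) = -2902 + 1/1208 = -3505615/1208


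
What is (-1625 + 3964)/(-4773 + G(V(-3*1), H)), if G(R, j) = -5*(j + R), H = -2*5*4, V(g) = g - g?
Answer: -2339/4573 ≈ -0.51148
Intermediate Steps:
V(g) = 0
H = -40 (H = -10*4 = -40)
G(R, j) = -5*R - 5*j (G(R, j) = -5*(R + j) = -5*R - 5*j)
(-1625 + 3964)/(-4773 + G(V(-3*1), H)) = (-1625 + 3964)/(-4773 + (-5*0 - 5*(-40))) = 2339/(-4773 + (0 + 200)) = 2339/(-4773 + 200) = 2339/(-4573) = 2339*(-1/4573) = -2339/4573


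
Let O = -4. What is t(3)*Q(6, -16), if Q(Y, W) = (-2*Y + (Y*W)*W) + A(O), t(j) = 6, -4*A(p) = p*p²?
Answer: 9240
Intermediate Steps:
A(p) = -p³/4 (A(p) = -p*p²/4 = -p³/4)
Q(Y, W) = 16 - 2*Y + Y*W² (Q(Y, W) = (-2*Y + (Y*W)*W) - ¼*(-4)³ = (-2*Y + (W*Y)*W) - ¼*(-64) = (-2*Y + Y*W²) + 16 = 16 - 2*Y + Y*W²)
t(3)*Q(6, -16) = 6*(16 - 2*6 + 6*(-16)²) = 6*(16 - 12 + 6*256) = 6*(16 - 12 + 1536) = 6*1540 = 9240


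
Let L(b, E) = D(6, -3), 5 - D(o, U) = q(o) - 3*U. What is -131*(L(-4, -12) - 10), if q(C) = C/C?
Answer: 1965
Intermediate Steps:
q(C) = 1
D(o, U) = 4 + 3*U (D(o, U) = 5 - (1 - 3*U) = 5 + (-1 + 3*U) = 4 + 3*U)
L(b, E) = -5 (L(b, E) = 4 + 3*(-3) = 4 - 9 = -5)
-131*(L(-4, -12) - 10) = -131*(-5 - 10) = -131*(-15) = 1965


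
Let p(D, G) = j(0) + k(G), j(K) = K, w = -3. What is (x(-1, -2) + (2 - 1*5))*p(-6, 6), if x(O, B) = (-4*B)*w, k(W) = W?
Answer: -162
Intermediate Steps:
p(D, G) = G (p(D, G) = 0 + G = G)
x(O, B) = 12*B (x(O, B) = -4*B*(-3) = 12*B)
(x(-1, -2) + (2 - 1*5))*p(-6, 6) = (12*(-2) + (2 - 1*5))*6 = (-24 + (2 - 5))*6 = (-24 - 3)*6 = -27*6 = -162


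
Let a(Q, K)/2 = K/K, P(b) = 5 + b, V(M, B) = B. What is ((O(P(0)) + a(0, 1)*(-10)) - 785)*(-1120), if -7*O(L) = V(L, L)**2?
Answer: 905600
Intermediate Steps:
a(Q, K) = 2 (a(Q, K) = 2*(K/K) = 2*1 = 2)
O(L) = -L**2/7
((O(P(0)) + a(0, 1)*(-10)) - 785)*(-1120) = ((-(5 + 0)**2/7 + 2*(-10)) - 785)*(-1120) = ((-1/7*5**2 - 20) - 785)*(-1120) = ((-1/7*25 - 20) - 785)*(-1120) = ((-25/7 - 20) - 785)*(-1120) = (-165/7 - 785)*(-1120) = -5660/7*(-1120) = 905600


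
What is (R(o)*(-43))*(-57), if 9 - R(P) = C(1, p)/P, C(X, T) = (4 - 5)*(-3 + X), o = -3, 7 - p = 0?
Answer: 23693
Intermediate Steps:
p = 7 (p = 7 - 1*0 = 7 + 0 = 7)
C(X, T) = 3 - X (C(X, T) = -(-3 + X) = 3 - X)
R(P) = 9 - 2/P (R(P) = 9 - (3 - 1*1)/P = 9 - (3 - 1)/P = 9 - 2/P)
(R(o)*(-43))*(-57) = ((9 - 2/(-3))*(-43))*(-57) = ((9 - 2*(-⅓))*(-43))*(-57) = ((9 + ⅔)*(-43))*(-57) = ((29/3)*(-43))*(-57) = -1247/3*(-57) = 23693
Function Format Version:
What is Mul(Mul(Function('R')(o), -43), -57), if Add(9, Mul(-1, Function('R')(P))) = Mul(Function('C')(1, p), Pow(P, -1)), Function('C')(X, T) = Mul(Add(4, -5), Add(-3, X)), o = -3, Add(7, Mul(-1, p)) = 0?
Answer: 23693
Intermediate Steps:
p = 7 (p = Add(7, Mul(-1, 0)) = Add(7, 0) = 7)
Function('C')(X, T) = Add(3, Mul(-1, X)) (Function('C')(X, T) = Mul(-1, Add(-3, X)) = Add(3, Mul(-1, X)))
Function('R')(P) = Add(9, Mul(-2, Pow(P, -1))) (Function('R')(P) = Add(9, Mul(-1, Mul(Add(3, Mul(-1, 1)), Pow(P, -1)))) = Add(9, Mul(-1, Mul(Add(3, -1), Pow(P, -1)))) = Add(9, Mul(-1, Mul(2, Pow(P, -1)))) = Add(9, Mul(-2, Pow(P, -1))))
Mul(Mul(Function('R')(o), -43), -57) = Mul(Mul(Add(9, Mul(-2, Pow(-3, -1))), -43), -57) = Mul(Mul(Add(9, Mul(-2, Rational(-1, 3))), -43), -57) = Mul(Mul(Add(9, Rational(2, 3)), -43), -57) = Mul(Mul(Rational(29, 3), -43), -57) = Mul(Rational(-1247, 3), -57) = 23693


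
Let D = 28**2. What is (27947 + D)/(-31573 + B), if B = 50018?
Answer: 28731/18445 ≈ 1.5577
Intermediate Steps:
D = 784
(27947 + D)/(-31573 + B) = (27947 + 784)/(-31573 + 50018) = 28731/18445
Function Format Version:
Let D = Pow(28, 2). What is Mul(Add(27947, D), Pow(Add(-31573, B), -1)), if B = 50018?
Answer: Rational(28731, 18445) ≈ 1.5577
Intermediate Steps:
D = 784
Mul(Add(27947, D), Pow(Add(-31573, B), -1)) = Mul(Add(27947, 784), Pow(Add(-31573, 50018), -1)) = Mul(28731, Pow(18445, -1)) = Mul(28731, Rational(1, 18445)) = Rational(28731, 18445)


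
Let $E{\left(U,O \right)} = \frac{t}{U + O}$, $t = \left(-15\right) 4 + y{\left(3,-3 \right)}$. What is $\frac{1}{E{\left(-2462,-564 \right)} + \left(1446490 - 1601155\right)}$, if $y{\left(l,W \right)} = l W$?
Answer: $- \frac{3026}{468016221} \approx -6.4656 \cdot 10^{-6}$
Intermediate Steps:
$y{\left(l,W \right)} = W l$
$t = -69$ ($t = \left(-15\right) 4 - 9 = -60 - 9 = -69$)
$E{\left(U,O \right)} = - \frac{69}{O + U}$ ($E{\left(U,O \right)} = - \frac{69}{U + O} = - \frac{69}{O + U}$)
$\frac{1}{E{\left(-2462,-564 \right)} + \left(1446490 - 1601155\right)} = \frac{1}{- \frac{69}{-564 - 2462} + \left(1446490 - 1601155\right)} = \frac{1}{- \frac{69}{-3026} - 154665} = \frac{1}{\left(-69\right) \left(- \frac{1}{3026}\right) - 154665} = \frac{1}{\frac{69}{3026} - 154665} = \frac{1}{- \frac{468016221}{3026}} = - \frac{3026}{468016221}$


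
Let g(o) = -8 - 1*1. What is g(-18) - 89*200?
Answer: -17809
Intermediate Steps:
g(o) = -9 (g(o) = -8 - 1 = -9)
g(-18) - 89*200 = -9 - 89*200 = -9 - 17800 = -17809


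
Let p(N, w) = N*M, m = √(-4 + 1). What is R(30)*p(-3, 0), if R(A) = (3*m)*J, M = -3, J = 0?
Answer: 0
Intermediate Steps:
m = I*√3 (m = √(-3) = I*√3 ≈ 1.732*I)
p(N, w) = -3*N (p(N, w) = N*(-3) = -3*N)
R(A) = 0 (R(A) = (3*(I*√3))*0 = (3*I*√3)*0 = 0)
R(30)*p(-3, 0) = 0*(-3*(-3)) = 0*9 = 0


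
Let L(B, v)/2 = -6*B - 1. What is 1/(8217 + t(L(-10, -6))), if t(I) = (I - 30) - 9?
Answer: 1/8296 ≈ 0.00012054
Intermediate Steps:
L(B, v) = -2 - 12*B (L(B, v) = 2*(-6*B - 1) = 2*(-1 - 6*B) = -2 - 12*B)
t(I) = -39 + I (t(I) = (-30 + I) - 9 = -39 + I)
1/(8217 + t(L(-10, -6))) = 1/(8217 + (-39 + (-2 - 12*(-10)))) = 1/(8217 + (-39 + (-2 + 120))) = 1/(8217 + (-39 + 118)) = 1/(8217 + 79) = 1/8296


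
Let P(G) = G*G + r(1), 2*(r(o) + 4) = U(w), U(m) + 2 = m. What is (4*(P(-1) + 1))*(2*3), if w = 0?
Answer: -72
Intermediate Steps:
U(m) = -2 + m
r(o) = -5 (r(o) = -4 + (-2 + 0)/2 = -4 + (1/2)*(-2) = -4 - 1 = -5)
P(G) = -5 + G**2 (P(G) = G*G - 5 = G**2 - 5 = -5 + G**2)
(4*(P(-1) + 1))*(2*3) = (4*((-5 + (-1)**2) + 1))*(2*3) = (4*((-5 + 1) + 1))*6 = (4*(-4 + 1))*6 = (4*(-3))*6 = -12*6 = -72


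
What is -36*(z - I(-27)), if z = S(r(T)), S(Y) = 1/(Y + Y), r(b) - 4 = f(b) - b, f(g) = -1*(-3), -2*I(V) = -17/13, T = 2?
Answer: 1296/65 ≈ 19.938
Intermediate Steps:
I(V) = 17/26 (I(V) = -(-17)/(2*13) = -1/2*(-17/13) = 17/26)
f(g) = 3
r(b) = 7 - b (r(b) = 4 + (3 - b) = 7 - b)
S(Y) = 1/(2*Y)
z = 1/10 (z = 1/(2*(7 - 1*2)) = 1/(2*(7 - 2)) = (1/2)/5 = (1/2)*(1/5) = 1/10 ≈ 0.10000)
-36*(z - I(-27)) = -36*(1/10 - 1*17/26) = -36*(1/10 - 17/26) = -36*(-36/65) = 1296/65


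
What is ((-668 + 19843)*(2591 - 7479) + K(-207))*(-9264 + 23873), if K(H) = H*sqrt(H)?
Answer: -1369263586600 - 9072189*I*sqrt(23) ≈ -1.3693e+12 - 4.3509e+7*I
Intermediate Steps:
K(H) = H**(3/2)
((-668 + 19843)*(2591 - 7479) + K(-207))*(-9264 + 23873) = ((-668 + 19843)*(2591 - 7479) + (-207)**(3/2))*(-9264 + 23873) = (19175*(-4888) - 621*I*sqrt(23))*14609 = (-93727400 - 621*I*sqrt(23))*14609 = -1369263586600 - 9072189*I*sqrt(23)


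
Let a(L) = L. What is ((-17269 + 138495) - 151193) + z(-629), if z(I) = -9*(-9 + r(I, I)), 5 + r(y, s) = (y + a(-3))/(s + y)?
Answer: -18772833/629 ≈ -29846.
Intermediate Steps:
r(y, s) = -5 + (-3 + y)/(s + y) (r(y, s) = -5 + (y - 3)/(s + y) = -5 + (-3 + y)/(s + y))
z(I) = 81 - 9*(-3 - 9*I)/(2*I) (z(I) = -9*(-9 + (-3 - 5*I - 4*I)/(I + I)) = -9*(-9 + (-3 - 9*I)/((2*I))) = -9*(-9 + (1/(2*I))*(-3 - 9*I)) = -9*(-9 + (-3 - 9*I)/(2*I)) = 81 - 9*(-3 - 9*I)/(2*I))
((-17269 + 138495) - 151193) + z(-629) = ((-17269 + 138495) - 151193) + (27/2)*(1 + 9*(-629))/(-629) = (121226 - 151193) + (27/2)*(-1/629)*(1 - 5661) = -29967 + (27/2)*(-1/629)*(-5660) = -29967 + 76410/629 = -18772833/629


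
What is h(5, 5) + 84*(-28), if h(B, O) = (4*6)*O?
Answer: -2232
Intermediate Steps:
h(B, O) = 24*O
h(5, 5) + 84*(-28) = 24*5 + 84*(-28) = 120 - 2352 = -2232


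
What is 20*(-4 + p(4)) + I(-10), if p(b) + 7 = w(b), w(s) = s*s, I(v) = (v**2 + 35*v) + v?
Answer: -160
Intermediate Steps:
I(v) = v**2 + 36*v
w(s) = s**2
p(b) = -7 + b**2
20*(-4 + p(4)) + I(-10) = 20*(-4 + (-7 + 4**2)) - 10*(36 - 10) = 20*(-4 + (-7 + 16)) - 10*26 = 20*(-4 + 9) - 260 = 20*5 - 260 = 100 - 260 = -160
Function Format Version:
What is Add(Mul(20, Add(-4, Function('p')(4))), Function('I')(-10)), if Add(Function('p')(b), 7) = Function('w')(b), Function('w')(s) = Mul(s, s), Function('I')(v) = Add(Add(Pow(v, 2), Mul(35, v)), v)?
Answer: -160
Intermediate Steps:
Function('I')(v) = Add(Pow(v, 2), Mul(36, v))
Function('w')(s) = Pow(s, 2)
Function('p')(b) = Add(-7, Pow(b, 2))
Add(Mul(20, Add(-4, Function('p')(4))), Function('I')(-10)) = Add(Mul(20, Add(-4, Add(-7, Pow(4, 2)))), Mul(-10, Add(36, -10))) = Add(Mul(20, Add(-4, Add(-7, 16))), Mul(-10, 26)) = Add(Mul(20, Add(-4, 9)), -260) = Add(Mul(20, 5), -260) = Add(100, -260) = -160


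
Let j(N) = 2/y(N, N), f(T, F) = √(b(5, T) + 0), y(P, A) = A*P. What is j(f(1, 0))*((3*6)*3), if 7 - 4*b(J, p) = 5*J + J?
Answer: -432/23 ≈ -18.783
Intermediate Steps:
b(J, p) = 7/4 - 3*J/2 (b(J, p) = 7/4 - (5*J + J)/4 = 7/4 - 3*J/2)
f(T, F) = I*√23/2 (f(T, F) = √((7/4 - 3/2*5) + 0) = √((7/4 - 15/2) + 0) = √(-23/4 + 0) = √(-23/4) = I*√23/2)
j(N) = 2/N² (j(N) = 2/((N*N)) = 2/(N²) = 2/N²)
j(f(1, 0))*((3*6)*3) = (2/(I*√23/2)²)*((3*6)*3) = (2*(-4/23))*(18*3) = -8/23*54 = -432/23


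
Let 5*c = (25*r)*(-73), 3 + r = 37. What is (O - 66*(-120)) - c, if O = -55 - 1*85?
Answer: 20190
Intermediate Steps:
r = 34 (r = -3 + 37 = 34)
O = -140 (O = -55 - 85 = -140)
c = -12410 (c = ((25*34)*(-73))/5 = (850*(-73))/5 = (⅕)*(-62050) = -12410)
(O - 66*(-120)) - c = (-140 - 66*(-120)) - 1*(-12410) = (-140 + 7920) + 12410 = 7780 + 12410 = 20190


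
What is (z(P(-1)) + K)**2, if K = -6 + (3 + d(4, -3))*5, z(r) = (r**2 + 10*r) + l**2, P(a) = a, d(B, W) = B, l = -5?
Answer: 2025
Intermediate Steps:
z(r) = 25 + r**2 + 10*r (z(r) = (r**2 + 10*r) + (-5)**2 = (r**2 + 10*r) + 25 = 25 + r**2 + 10*r)
K = 29 (K = -6 + (3 + 4)*5 = -6 + 7*5 = -6 + 35 = 29)
(z(P(-1)) + K)**2 = ((25 + (-1)**2 + 10*(-1)) + 29)**2 = ((25 + 1 - 10) + 29)**2 = (16 + 29)**2 = 45**2 = 2025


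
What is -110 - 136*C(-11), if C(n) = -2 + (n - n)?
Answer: 162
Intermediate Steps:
C(n) = -2 (C(n) = -2 + 0 = -2)
-110 - 136*C(-11) = -110 - 136*(-2) = -110 + 272 = 162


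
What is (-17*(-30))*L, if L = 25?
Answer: 12750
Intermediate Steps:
(-17*(-30))*L = -17*(-30)*25 = 510*25 = 12750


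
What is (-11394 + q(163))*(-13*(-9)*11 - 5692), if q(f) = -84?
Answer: 50560590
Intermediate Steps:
(-11394 + q(163))*(-13*(-9)*11 - 5692) = (-11394 - 84)*(-13*(-9)*11 - 5692) = -11478*(117*11 - 5692) = -11478*(1287 - 5692) = -11478*(-4405) = 50560590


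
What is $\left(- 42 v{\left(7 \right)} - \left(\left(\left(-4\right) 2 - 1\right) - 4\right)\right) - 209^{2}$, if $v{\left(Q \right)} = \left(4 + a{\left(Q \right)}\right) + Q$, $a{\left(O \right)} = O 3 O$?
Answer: $-50304$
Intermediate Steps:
$a{\left(O \right)} = 3 O^{2}$ ($a{\left(O \right)} = 3 O O = 3 O^{2}$)
$v{\left(Q \right)} = 4 + Q + 3 Q^{2}$ ($v{\left(Q \right)} = \left(4 + 3 Q^{2}\right) + Q = 4 + Q + 3 Q^{2}$)
$\left(- 42 v{\left(7 \right)} - \left(\left(\left(-4\right) 2 - 1\right) - 4\right)\right) - 209^{2} = \left(- 42 \left(4 + 7 + 3 \cdot 7^{2}\right) - \left(\left(\left(-4\right) 2 - 1\right) - 4\right)\right) - 209^{2} = \left(- 42 \left(4 + 7 + 3 \cdot 49\right) - \left(\left(-8 - 1\right) - 4\right)\right) - 43681 = \left(- 42 \left(4 + 7 + 147\right) - \left(-9 - 4\right)\right) - 43681 = \left(\left(-42\right) 158 - -13\right) - 43681 = \left(-6636 + 13\right) - 43681 = -6623 - 43681 = -50304$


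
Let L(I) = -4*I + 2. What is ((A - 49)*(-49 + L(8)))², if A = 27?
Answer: 3020644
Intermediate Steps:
L(I) = 2 - 4*I
((A - 49)*(-49 + L(8)))² = ((27 - 49)*(-49 + (2 - 4*8)))² = (-22*(-49 + (2 - 32)))² = (-22*(-49 - 30))² = (-22*(-79))² = 1738² = 3020644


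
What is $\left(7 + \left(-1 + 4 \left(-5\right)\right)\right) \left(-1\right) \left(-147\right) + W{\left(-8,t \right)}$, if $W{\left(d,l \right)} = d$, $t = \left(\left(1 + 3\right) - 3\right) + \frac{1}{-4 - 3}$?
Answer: $-2066$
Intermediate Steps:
$t = \frac{6}{7}$ ($t = \left(4 - 3\right) + \frac{1}{-7} = 1 - \frac{1}{7} = \frac{6}{7} \approx 0.85714$)
$\left(7 + \left(-1 + 4 \left(-5\right)\right)\right) \left(-1\right) \left(-147\right) + W{\left(-8,t \right)} = \left(7 + \left(-1 + 4 \left(-5\right)\right)\right) \left(-1\right) \left(-147\right) - 8 = \left(7 - 21\right) \left(-1\right) \left(-147\right) - 8 = \left(-14\right) \left(-1\right) \left(-147\right) - 8 = 14 \left(-147\right) - 8 = -2058 - 8 = -2066$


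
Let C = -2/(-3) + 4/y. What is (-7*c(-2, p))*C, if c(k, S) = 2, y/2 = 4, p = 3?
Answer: -49/3 ≈ -16.333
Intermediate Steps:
y = 8 (y = 2*4 = 8)
C = 7/6 (C = -2/(-3) + 4/8 = -2*(-⅓) + 4*(⅛) = ⅔ + ½ = 7/6 ≈ 1.1667)
(-7*c(-2, p))*C = -7*2*(7/6) = -14*7/6 = -49/3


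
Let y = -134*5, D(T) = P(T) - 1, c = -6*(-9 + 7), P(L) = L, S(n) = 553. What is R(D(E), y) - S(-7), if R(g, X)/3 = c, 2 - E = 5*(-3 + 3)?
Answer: -517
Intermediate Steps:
E = 2 (E = 2 - 5*(-3 + 3) = 2 - 5*0 = 2 - 1*0 = 2 + 0 = 2)
c = 12 (c = -6*(-2) = 12)
D(T) = -1 + T (D(T) = T - 1 = -1 + T)
y = -670
R(g, X) = 36 (R(g, X) = 3*12 = 36)
R(D(E), y) - S(-7) = 36 - 1*553 = 36 - 553 = -517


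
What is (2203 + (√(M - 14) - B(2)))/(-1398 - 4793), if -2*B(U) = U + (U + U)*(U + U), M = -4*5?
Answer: -2212/6191 - I*√34/6191 ≈ -0.35729 - 0.00094184*I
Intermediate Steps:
M = -20
B(U) = -2*U² - U/2 (B(U) = -(U + (U + U)*(U + U))/2 = -(U + (2*U)*(2*U))/2 = -(U + 4*U²)/2 = -2*U² - U/2)
(2203 + (√(M - 14) - B(2)))/(-1398 - 4793) = (2203 + (√(-20 - 14) - (-1)*2*(1 + 4*2)/2))/(-1398 - 4793) = (2203 + (√(-34) - (-1)*2*(1 + 8)/2))/(-6191) = (2203 + (I*√34 - (-1)*2*9/2))*(-1/6191) = (2203 + (I*√34 - 1*(-9)))*(-1/6191) = (2203 + (I*√34 + 9))*(-1/6191) = (2203 + (9 + I*√34))*(-1/6191) = (2212 + I*√34)*(-1/6191) = -2212/6191 - I*√34/6191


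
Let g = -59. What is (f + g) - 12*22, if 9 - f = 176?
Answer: -490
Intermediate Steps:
f = -167 (f = 9 - 1*176 = 9 - 176 = -167)
(f + g) - 12*22 = (-167 - 59) - 12*22 = -226 - 264 = -490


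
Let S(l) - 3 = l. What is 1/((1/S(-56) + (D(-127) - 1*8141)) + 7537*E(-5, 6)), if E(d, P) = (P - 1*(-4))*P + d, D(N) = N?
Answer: 53/21532150 ≈ 2.4614e-6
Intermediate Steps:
S(l) = 3 + l
E(d, P) = d + P*(4 + P) (E(d, P) = (P + 4)*P + d = (4 + P)*P + d = P*(4 + P) + d = d + P*(4 + P))
1/((1/S(-56) + (D(-127) - 1*8141)) + 7537*E(-5, 6)) = 1/((1/(3 - 56) + (-127 - 1*8141)) + 7537*(-5 + 6² + 4*6)) = 1/((1/(-53) + (-127 - 8141)) + 7537*(-5 + 36 + 24)) = 1/((-1/53 - 8268) + 7537*55) = 1/(-438205/53 + 414535) = 1/(21532150/53) = 53/21532150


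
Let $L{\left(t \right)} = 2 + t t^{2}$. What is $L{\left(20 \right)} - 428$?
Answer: $7574$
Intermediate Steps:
$L{\left(t \right)} = 2 + t^{3}$
$L{\left(20 \right)} - 428 = \left(2 + 20^{3}\right) - 428 = \left(2 + 8000\right) - 428 = 8002 - 428 = 7574$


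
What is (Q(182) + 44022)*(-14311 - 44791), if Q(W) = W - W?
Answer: -2601788244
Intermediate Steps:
Q(W) = 0
(Q(182) + 44022)*(-14311 - 44791) = (0 + 44022)*(-14311 - 44791) = 44022*(-59102) = -2601788244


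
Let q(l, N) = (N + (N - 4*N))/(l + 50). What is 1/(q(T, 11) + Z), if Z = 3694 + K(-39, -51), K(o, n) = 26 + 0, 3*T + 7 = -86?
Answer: 19/70658 ≈ 0.00026890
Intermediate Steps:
T = -31 (T = -7/3 + (⅓)*(-86) = -7/3 - 86/3 = -31)
K(o, n) = 26
Z = 3720 (Z = 3694 + 26 = 3720)
q(l, N) = -2*N/(50 + l) (q(l, N) = (N - 3*N)/(50 + l) = (-2*N)/(50 + l) = -2*N/(50 + l))
1/(q(T, 11) + Z) = 1/(-2*11/(50 - 31) + 3720) = 1/(-2*11/19 + 3720) = 1/(-2*11*1/19 + 3720) = 1/(-22/19 + 3720) = 1/(70658/19) = 19/70658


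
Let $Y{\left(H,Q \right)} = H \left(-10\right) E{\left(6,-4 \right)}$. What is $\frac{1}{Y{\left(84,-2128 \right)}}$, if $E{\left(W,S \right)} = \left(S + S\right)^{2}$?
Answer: $- \frac{1}{53760} \approx -1.8601 \cdot 10^{-5}$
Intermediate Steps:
$E{\left(W,S \right)} = 4 S^{2}$ ($E{\left(W,S \right)} = \left(2 S\right)^{2} = 4 S^{2}$)
$Y{\left(H,Q \right)} = - 640 H$ ($Y{\left(H,Q \right)} = H \left(-10\right) 4 \left(-4\right)^{2} = - 10 H 4 \cdot 16 = - 10 H 64 = - 640 H$)
$\frac{1}{Y{\left(84,-2128 \right)}} = \frac{1}{\left(-640\right) 84} = \frac{1}{-53760} = - \frac{1}{53760}$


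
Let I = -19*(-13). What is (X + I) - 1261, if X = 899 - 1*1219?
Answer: -1334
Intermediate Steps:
I = 247
X = -320 (X = 899 - 1219 = -320)
(X + I) - 1261 = (-320 + 247) - 1261 = -73 - 1261 = -1334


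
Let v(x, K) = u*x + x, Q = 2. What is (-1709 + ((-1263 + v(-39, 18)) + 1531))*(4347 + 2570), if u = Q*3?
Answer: -11855738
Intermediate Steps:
u = 6 (u = 2*3 = 6)
v(x, K) = 7*x (v(x, K) = 6*x + x = 7*x)
(-1709 + ((-1263 + v(-39, 18)) + 1531))*(4347 + 2570) = (-1709 + ((-1263 + 7*(-39)) + 1531))*(4347 + 2570) = (-1709 + ((-1263 - 273) + 1531))*6917 = (-1709 + (-1536 + 1531))*6917 = (-1709 - 5)*6917 = -1714*6917 = -11855738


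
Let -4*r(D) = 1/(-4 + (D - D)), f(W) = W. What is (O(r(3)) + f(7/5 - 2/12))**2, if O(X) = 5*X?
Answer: 137641/57600 ≈ 2.3896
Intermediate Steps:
r(D) = 1/16 (r(D) = -1/(4*(-4 + (D - D))) = -1/(4*(-4 + 0)) = -1/4/(-4) = -1/4*(-1/4) = 1/16)
(O(r(3)) + f(7/5 - 2/12))**2 = (5*(1/16) + (7/5 - 2/12))**2 = (5/16 + (7*(1/5) - 2*1/12))**2 = (5/16 + (7/5 - 1/6))**2 = (5/16 + 37/30)**2 = (371/240)**2 = 137641/57600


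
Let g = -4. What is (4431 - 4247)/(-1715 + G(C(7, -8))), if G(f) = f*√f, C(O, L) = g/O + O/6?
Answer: -4675841856/43581892435 - 38640*√42/8716378487 ≈ -0.10732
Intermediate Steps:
C(O, L) = -4/O + O/6
G(f) = f^(3/2)
(4431 - 4247)/(-1715 + G(C(7, -8))) = (4431 - 4247)/(-1715 + (-4/7 + (⅙)*7)^(3/2)) = 184/(-1715 + (-4*⅐ + 7/6)^(3/2)) = 184/(-1715 + (-4/7 + 7/6)^(3/2)) = 184/(-1715 + (25/42)^(3/2)) = 184/(-1715 + 125*√42/1764)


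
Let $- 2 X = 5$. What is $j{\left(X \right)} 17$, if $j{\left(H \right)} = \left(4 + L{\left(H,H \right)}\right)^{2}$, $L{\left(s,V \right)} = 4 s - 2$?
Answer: $1088$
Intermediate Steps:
$X = - \frac{5}{2}$ ($X = \left(- \frac{1}{2}\right) 5 = - \frac{5}{2} \approx -2.5$)
$L{\left(s,V \right)} = -2 + 4 s$
$j{\left(H \right)} = \left(2 + 4 H\right)^{2}$ ($j{\left(H \right)} = \left(4 + \left(-2 + 4 H\right)\right)^{2} = \left(2 + 4 H\right)^{2}$)
$j{\left(X \right)} 17 = 4 \left(1 + 2 \left(- \frac{5}{2}\right)\right)^{2} \cdot 17 = 4 \left(1 - 5\right)^{2} \cdot 17 = 4 \left(-4\right)^{2} \cdot 17 = 4 \cdot 16 \cdot 17 = 64 \cdot 17 = 1088$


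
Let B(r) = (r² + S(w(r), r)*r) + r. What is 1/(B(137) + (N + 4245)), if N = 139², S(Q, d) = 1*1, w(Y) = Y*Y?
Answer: 1/42609 ≈ 2.3469e-5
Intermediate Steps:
w(Y) = Y²
S(Q, d) = 1
N = 19321
B(r) = r² + 2*r (B(r) = (r² + 1*r) + r = (r² + r) + r = (r + r²) + r = r² + 2*r)
1/(B(137) + (N + 4245)) = 1/(137*(2 + 137) + (19321 + 4245)) = 1/(137*139 + 23566) = 1/(19043 + 23566) = 1/42609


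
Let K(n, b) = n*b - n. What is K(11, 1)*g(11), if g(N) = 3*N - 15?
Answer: 0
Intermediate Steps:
K(n, b) = -n + b*n (K(n, b) = b*n - n = -n + b*n)
g(N) = -15 + 3*N
K(11, 1)*g(11) = (11*(-1 + 1))*(-15 + 3*11) = (11*0)*(-15 + 33) = 0*18 = 0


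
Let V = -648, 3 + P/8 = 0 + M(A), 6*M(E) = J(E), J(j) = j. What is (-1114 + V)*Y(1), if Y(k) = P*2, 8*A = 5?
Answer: 244918/3 ≈ 81639.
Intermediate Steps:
A = 5/8 (A = (⅛)*5 = 5/8 ≈ 0.62500)
M(E) = E/6
P = -139/6 (P = -24 + 8*(0 + (⅙)*(5/8)) = -24 + 8*(0 + 5/48) = -24 + 8*(5/48) = -24 + ⅚ = -139/6 ≈ -23.167)
Y(k) = -139/3 (Y(k) = -139/6*2 = -139/3)
(-1114 + V)*Y(1) = (-1114 - 648)*(-139/3) = -1762*(-139/3) = 244918/3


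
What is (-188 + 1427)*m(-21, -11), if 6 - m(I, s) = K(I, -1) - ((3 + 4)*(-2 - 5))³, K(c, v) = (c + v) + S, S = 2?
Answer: -145734897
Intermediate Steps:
K(c, v) = 2 + c + v (K(c, v) = (c + v) + 2 = 2 + c + v)
m(I, s) = -117644 - I (m(I, s) = 6 - ((2 + I - 1) - ((3 + 4)*(-2 - 5))³) = 6 - ((1 + I) - (7*(-7))³) = 6 - ((1 + I) - 1*(-49)³) = 6 - ((1 + I) - 1*(-117649)) = 6 - ((1 + I) + 117649) = 6 - (117650 + I) = 6 + (-117650 - I) = -117644 - I)
(-188 + 1427)*m(-21, -11) = (-188 + 1427)*(-117644 - 1*(-21)) = 1239*(-117644 + 21) = 1239*(-117623) = -145734897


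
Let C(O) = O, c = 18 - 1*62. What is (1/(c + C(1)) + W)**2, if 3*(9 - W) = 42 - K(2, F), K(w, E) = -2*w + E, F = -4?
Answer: 984064/16641 ≈ 59.135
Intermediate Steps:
c = -44 (c = 18 - 62 = -44)
K(w, E) = E - 2*w
W = -23/3 (W = 9 - (42 - (-4 - 2*2))/3 = 9 - (42 - (-4 - 4))/3 = 9 - (42 - 1*(-8))/3 = 9 - (42 + 8)/3 = 9 - 1/3*50 = 9 - 50/3 = -23/3 ≈ -7.6667)
(1/(c + C(1)) + W)**2 = (1/(-44 + 1) - 23/3)**2 = (1/(-43) - 23/3)**2 = (-1/43 - 23/3)**2 = (-992/129)**2 = 984064/16641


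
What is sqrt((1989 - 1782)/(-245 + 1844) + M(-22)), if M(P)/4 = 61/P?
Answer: I*sqrt(376797421)/5863 ≈ 3.3108*I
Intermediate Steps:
M(P) = 244/P (M(P) = 4*(61/P) = 244/P)
sqrt((1989 - 1782)/(-245 + 1844) + M(-22)) = sqrt((1989 - 1782)/(-245 + 1844) + 244/(-22)) = sqrt(207/1599 + 244*(-1/22)) = sqrt(207*(1/1599) - 122/11) = sqrt(69/533 - 122/11) = sqrt(-64267/5863) = I*sqrt(376797421)/5863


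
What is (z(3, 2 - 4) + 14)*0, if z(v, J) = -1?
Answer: 0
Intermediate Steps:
(z(3, 2 - 4) + 14)*0 = (-1 + 14)*0 = 13*0 = 0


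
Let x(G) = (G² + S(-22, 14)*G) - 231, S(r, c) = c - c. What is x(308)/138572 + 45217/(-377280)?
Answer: 1051333147/1867158720 ≈ 0.56307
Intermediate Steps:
S(r, c) = 0
x(G) = -231 + G² (x(G) = (G² + 0*G) - 231 = (G² + 0) - 231 = G² - 231 = -231 + G²)
x(308)/138572 + 45217/(-377280) = (-231 + 308²)/138572 + 45217/(-377280) = (-231 + 94864)*(1/138572) + 45217*(-1/377280) = 94633*(1/138572) - 45217/377280 = 13519/19796 - 45217/377280 = 1051333147/1867158720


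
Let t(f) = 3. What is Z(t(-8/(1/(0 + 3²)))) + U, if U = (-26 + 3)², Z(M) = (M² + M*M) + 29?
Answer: 576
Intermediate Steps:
Z(M) = 29 + 2*M² (Z(M) = (M² + M²) + 29 = 2*M² + 29 = 29 + 2*M²)
U = 529 (U = (-23)² = 529)
Z(t(-8/(1/(0 + 3²)))) + U = (29 + 2*3²) + 529 = (29 + 2*9) + 529 = (29 + 18) + 529 = 47 + 529 = 576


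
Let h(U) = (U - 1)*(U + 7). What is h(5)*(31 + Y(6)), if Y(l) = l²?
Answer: 3216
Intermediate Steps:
h(U) = (-1 + U)*(7 + U)
h(5)*(31 + Y(6)) = (-7 + 5² + 6*5)*(31 + 6²) = (-7 + 25 + 30)*(31 + 36) = 48*67 = 3216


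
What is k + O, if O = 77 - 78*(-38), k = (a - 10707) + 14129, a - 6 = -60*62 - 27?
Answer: 2722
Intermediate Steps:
a = -3741 (a = 6 + (-60*62 - 27) = 6 + (-3720 - 27) = 6 - 3747 = -3741)
k = -319 (k = (-3741 - 10707) + 14129 = -14448 + 14129 = -319)
O = 3041 (O = 77 + 2964 = 3041)
k + O = -319 + 3041 = 2722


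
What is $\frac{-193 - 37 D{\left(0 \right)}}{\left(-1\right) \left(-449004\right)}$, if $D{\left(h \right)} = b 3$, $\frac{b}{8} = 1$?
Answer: $- \frac{1081}{449004} \approx -0.0024076$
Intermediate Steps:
$b = 8$ ($b = 8 \cdot 1 = 8$)
$D{\left(h \right)} = 24$ ($D{\left(h \right)} = 8 \cdot 3 = 24$)
$\frac{-193 - 37 D{\left(0 \right)}}{\left(-1\right) \left(-449004\right)} = \frac{-193 - 888}{\left(-1\right) \left(-449004\right)} = \frac{-193 - 888}{449004} = \left(-1081\right) \frac{1}{449004} = - \frac{1081}{449004}$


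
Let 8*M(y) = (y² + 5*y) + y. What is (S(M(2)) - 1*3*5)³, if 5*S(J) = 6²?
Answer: -59319/125 ≈ -474.55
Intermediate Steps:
M(y) = y²/8 + 3*y/4 (M(y) = ((y² + 5*y) + y)/8 = (y² + 6*y)/8 = y²/8 + 3*y/4)
S(J) = 36/5 (S(J) = (⅕)*6² = (⅕)*36 = 36/5)
(S(M(2)) - 1*3*5)³ = (36/5 - 1*3*5)³ = (36/5 - 3*5)³ = (36/5 - 15)³ = (-39/5)³ = -59319/125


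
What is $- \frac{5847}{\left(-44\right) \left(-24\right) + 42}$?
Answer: $- \frac{1949}{366} \approx -5.3251$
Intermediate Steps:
$- \frac{5847}{\left(-44\right) \left(-24\right) + 42} = - \frac{5847}{1056 + 42} = - \frac{5847}{1098} = \left(-5847\right) \frac{1}{1098} = - \frac{1949}{366}$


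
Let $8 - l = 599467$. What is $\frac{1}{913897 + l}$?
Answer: $\frac{1}{314438} \approx 3.1803 \cdot 10^{-6}$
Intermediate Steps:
$l = -599459$ ($l = 8 - 599467 = -599459$)
$\frac{1}{913897 + l} = \frac{1}{913897 - 599459} = \frac{1}{314438}$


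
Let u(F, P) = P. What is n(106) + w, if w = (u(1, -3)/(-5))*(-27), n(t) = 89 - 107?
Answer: -171/5 ≈ -34.200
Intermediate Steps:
n(t) = -18
w = -81/5 (w = (-3/(-5))*(-27) = -⅕*(-3)*(-27) = (⅗)*(-27) = -81/5 ≈ -16.200)
n(106) + w = -18 - 81/5 = -171/5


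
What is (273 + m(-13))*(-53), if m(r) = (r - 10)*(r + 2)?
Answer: -27878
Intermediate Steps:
m(r) = (-10 + r)*(2 + r)
(273 + m(-13))*(-53) = (273 + (-20 + (-13)**2 - 8*(-13)))*(-53) = (273 + (-20 + 169 + 104))*(-53) = (273 + 253)*(-53) = 526*(-53) = -27878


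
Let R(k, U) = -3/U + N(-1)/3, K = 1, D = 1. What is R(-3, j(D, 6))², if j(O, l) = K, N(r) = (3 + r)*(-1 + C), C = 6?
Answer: ⅑ ≈ 0.11111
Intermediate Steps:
N(r) = 15 + 5*r (N(r) = (3 + r)*(-1 + 6) = (3 + r)*5 = 15 + 5*r)
j(O, l) = 1
R(k, U) = 10/3 - 3/U (R(k, U) = -3/U + (15 + 5*(-1))/3 = -3/U + (15 - 5)*(⅓) = -3/U + 10*(⅓) = -3/U + 10/3 = 10/3 - 3/U)
R(-3, j(D, 6))² = (10/3 - 3/1)² = (10/3 - 3*1)² = (10/3 - 3)² = (⅓)² = ⅑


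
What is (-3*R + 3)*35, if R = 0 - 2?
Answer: 315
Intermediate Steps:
R = -2
(-3*R + 3)*35 = (-3*(-2) + 3)*35 = (6 + 3)*35 = 9*35 = 315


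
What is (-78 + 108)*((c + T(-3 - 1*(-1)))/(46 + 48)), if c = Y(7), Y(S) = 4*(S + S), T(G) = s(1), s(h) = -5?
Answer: 765/47 ≈ 16.277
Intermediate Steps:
T(G) = -5
Y(S) = 8*S (Y(S) = 4*(2*S) = 8*S)
c = 56 (c = 8*7 = 56)
(-78 + 108)*((c + T(-3 - 1*(-1)))/(46 + 48)) = (-78 + 108)*((56 - 5)/(46 + 48)) = 30*(51/94) = 765/47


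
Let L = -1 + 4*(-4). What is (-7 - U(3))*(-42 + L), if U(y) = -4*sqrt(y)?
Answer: 413 - 236*sqrt(3) ≈ 4.2360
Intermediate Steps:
L = -17 (L = -1 - 16 = -17)
(-7 - U(3))*(-42 + L) = (-7 - (-4)*sqrt(3))*(-42 - 17) = (-7 + 4*sqrt(3))*(-59) = 413 - 236*sqrt(3)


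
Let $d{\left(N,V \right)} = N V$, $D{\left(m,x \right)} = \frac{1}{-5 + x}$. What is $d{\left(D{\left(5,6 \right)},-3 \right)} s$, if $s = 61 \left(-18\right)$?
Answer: $3294$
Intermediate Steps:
$s = -1098$
$d{\left(D{\left(5,6 \right)},-3 \right)} s = \frac{1}{-5 + 6} \left(-3\right) \left(-1098\right) = 1^{-1} \left(-3\right) \left(-1098\right) = 1 \left(-3\right) \left(-1098\right) = \left(-3\right) \left(-1098\right) = 3294$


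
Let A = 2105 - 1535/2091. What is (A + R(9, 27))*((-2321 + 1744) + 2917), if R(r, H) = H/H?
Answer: 3433646580/697 ≈ 4.9263e+6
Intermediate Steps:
A = 4400020/2091 (A = 2105 - 1535*1/2091 = 2105 - 1535/2091 = 4400020/2091 ≈ 2104.3)
R(r, H) = 1
(A + R(9, 27))*((-2321 + 1744) + 2917) = (4400020/2091 + 1)*((-2321 + 1744) + 2917) = 4402111*(-577 + 2917)/2091 = (4402111/2091)*2340 = 3433646580/697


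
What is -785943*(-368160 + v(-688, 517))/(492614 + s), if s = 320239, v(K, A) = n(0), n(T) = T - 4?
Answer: 32150657628/90317 ≈ 3.5598e+5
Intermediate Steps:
n(T) = -4 + T
v(K, A) = -4 (v(K, A) = -4 + 0 = -4)
-785943*(-368160 + v(-688, 517))/(492614 + s) = -785943*(-368160 - 4)/(492614 + 320239) = -785943/(812853/(-368164)) = -785943/(812853*(-1/368164)) = -785943/(-812853/368164) = -785943*(-368164/812853) = 32150657628/90317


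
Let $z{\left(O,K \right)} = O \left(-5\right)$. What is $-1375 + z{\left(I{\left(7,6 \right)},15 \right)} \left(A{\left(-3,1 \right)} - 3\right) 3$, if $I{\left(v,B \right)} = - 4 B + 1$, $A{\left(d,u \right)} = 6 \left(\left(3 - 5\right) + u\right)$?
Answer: $-4480$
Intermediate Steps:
$A{\left(d,u \right)} = -12 + 6 u$ ($A{\left(d,u \right)} = 6 \left(-2 + u\right) = -12 + 6 u$)
$I{\left(v,B \right)} = 1 - 4 B$
$z{\left(O,K \right)} = - 5 O$
$-1375 + z{\left(I{\left(7,6 \right)},15 \right)} \left(A{\left(-3,1 \right)} - 3\right) 3 = -1375 + - 5 \left(1 - 24\right) \left(\left(-12 + 6 \cdot 1\right) - 3\right) 3 = -1375 + - 5 \left(1 - 24\right) \left(\left(-12 + 6\right) - 3\right) 3 = -1375 + \left(-5\right) \left(-23\right) \left(-6 - 3\right) 3 = -1375 + 115 \left(\left(-9\right) 3\right) = -1375 + 115 \left(-27\right) = -1375 - 3105 = -4480$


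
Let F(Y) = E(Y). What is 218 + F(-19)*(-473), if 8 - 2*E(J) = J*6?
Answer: -28635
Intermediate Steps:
E(J) = 4 - 3*J (E(J) = 4 - J*6/2 = 4 - 3*J)
F(Y) = 4 - 3*Y
218 + F(-19)*(-473) = 218 + (4 - 3*(-19))*(-473) = 218 + (4 + 57)*(-473) = 218 + 61*(-473) = 218 - 28853 = -28635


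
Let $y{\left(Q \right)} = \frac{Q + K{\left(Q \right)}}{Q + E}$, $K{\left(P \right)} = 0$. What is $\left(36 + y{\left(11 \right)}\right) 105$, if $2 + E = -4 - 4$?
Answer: $4935$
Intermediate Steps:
$E = -10$ ($E = -2 - 8 = -10$)
$y{\left(Q \right)} = \frac{Q}{-10 + Q}$ ($y{\left(Q \right)} = \frac{Q + 0}{Q - 10} = \frac{Q}{-10 + Q}$)
$\left(36 + y{\left(11 \right)}\right) 105 = \left(36 + \frac{11}{-10 + 11}\right) 105 = \left(36 + \frac{11}{1}\right) 105 = \left(36 + 11 \cdot 1\right) 105 = \left(36 + 11\right) 105 = 47 \cdot 105 = 4935$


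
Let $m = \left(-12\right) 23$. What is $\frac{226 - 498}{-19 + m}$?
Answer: $\frac{272}{295} \approx 0.92203$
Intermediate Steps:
$m = -276$
$\frac{226 - 498}{-19 + m} = \frac{226 - 498}{-19 - 276} = - \frac{272}{-295} = \left(-272\right) \left(- \frac{1}{295}\right) = \frac{272}{295}$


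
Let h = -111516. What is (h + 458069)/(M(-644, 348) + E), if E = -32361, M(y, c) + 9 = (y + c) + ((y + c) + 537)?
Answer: -346553/32425 ≈ -10.688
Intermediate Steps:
M(y, c) = 528 + 2*c + 2*y (M(y, c) = -9 + ((y + c) + ((y + c) + 537)) = -9 + ((c + y) + ((c + y) + 537)) = -9 + ((c + y) + (537 + c + y)) = -9 + (537 + 2*c + 2*y) = 528 + 2*c + 2*y)
(h + 458069)/(M(-644, 348) + E) = (-111516 + 458069)/((528 + 2*348 + 2*(-644)) - 32361) = 346553/((528 + 696 - 1288) - 32361) = 346553/(-64 - 32361) = 346553/(-32425) = 346553*(-1/32425) = -346553/32425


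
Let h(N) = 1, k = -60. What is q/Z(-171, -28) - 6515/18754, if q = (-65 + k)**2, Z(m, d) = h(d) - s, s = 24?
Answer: -293181095/431342 ≈ -679.70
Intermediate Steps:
Z(m, d) = -23 (Z(m, d) = 1 - 1*24 = 1 - 24 = -23)
q = 15625 (q = (-65 - 60)**2 = (-125)**2 = 15625)
q/Z(-171, -28) - 6515/18754 = 15625/(-23) - 6515/18754 = 15625*(-1/23) - 6515*1/18754 = -15625/23 - 6515/18754 = -293181095/431342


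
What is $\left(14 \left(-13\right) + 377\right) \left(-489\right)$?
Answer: $-95355$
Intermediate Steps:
$\left(14 \left(-13\right) + 377\right) \left(-489\right) = \left(-182 + 377\right) \left(-489\right) = 195 \left(-489\right) = -95355$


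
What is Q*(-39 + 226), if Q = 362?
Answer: 67694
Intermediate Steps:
Q*(-39 + 226) = 362*(-39 + 226) = 362*187 = 67694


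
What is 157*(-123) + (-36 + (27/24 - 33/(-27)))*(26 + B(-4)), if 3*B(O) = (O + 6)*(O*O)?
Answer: -2218853/108 ≈ -20545.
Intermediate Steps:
B(O) = O²*(6 + O)/3 (B(O) = ((O + 6)*(O*O))/3 = ((6 + O)*O²)/3 = (O²*(6 + O))/3 = O²*(6 + O)/3)
157*(-123) + (-36 + (27/24 - 33/(-27)))*(26 + B(-4)) = 157*(-123) + (-36 + (27/24 - 33/(-27)))*(26 + (⅓)*(-4)²*(6 - 4)) = -19311 + (-36 + (27*(1/24) - 33*(-1/27)))*(26 + (⅓)*16*2) = -19311 + (-36 + (9/8 + 11/9))*(26 + 32/3) = -19311 + (-36 + 169/72)*(110/3) = -19311 - 2423/72*110/3 = -19311 - 133265/108 = -2218853/108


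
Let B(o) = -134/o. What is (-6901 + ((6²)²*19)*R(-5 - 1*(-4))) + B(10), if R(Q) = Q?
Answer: -157692/5 ≈ -31538.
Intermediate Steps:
(-6901 + ((6²)²*19)*R(-5 - 1*(-4))) + B(10) = (-6901 + ((6²)²*19)*(-5 - 1*(-4))) - 134/10 = (-6901 + (36²*19)*(-5 + 4)) - 134*⅒ = (-6901 + (1296*19)*(-1)) - 67/5 = (-6901 + 24624*(-1)) - 67/5 = (-6901 - 24624) - 67/5 = -31525 - 67/5 = -157692/5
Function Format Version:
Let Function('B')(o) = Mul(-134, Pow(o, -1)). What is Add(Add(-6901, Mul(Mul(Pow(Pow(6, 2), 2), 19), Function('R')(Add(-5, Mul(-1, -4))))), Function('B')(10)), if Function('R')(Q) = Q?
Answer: Rational(-157692, 5) ≈ -31538.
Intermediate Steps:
Add(Add(-6901, Mul(Mul(Pow(Pow(6, 2), 2), 19), Function('R')(Add(-5, Mul(-1, -4))))), Function('B')(10)) = Add(Add(-6901, Mul(Mul(Pow(Pow(6, 2), 2), 19), Add(-5, Mul(-1, -4)))), Mul(-134, Pow(10, -1))) = Add(Add(-6901, Mul(Mul(Pow(36, 2), 19), Add(-5, 4))), Mul(-134, Rational(1, 10))) = Add(Add(-6901, Mul(Mul(1296, 19), -1)), Rational(-67, 5)) = Add(Add(-6901, Mul(24624, -1)), Rational(-67, 5)) = Add(Add(-6901, -24624), Rational(-67, 5)) = Add(-31525, Rational(-67, 5)) = Rational(-157692, 5)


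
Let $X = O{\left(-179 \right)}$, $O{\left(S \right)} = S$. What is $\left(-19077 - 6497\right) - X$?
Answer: $-25395$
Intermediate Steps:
$X = -179$
$\left(-19077 - 6497\right) - X = \left(-19077 - 6497\right) - -179 = \left(-19077 - 6497\right) + 179 = -25574 + 179 = -25395$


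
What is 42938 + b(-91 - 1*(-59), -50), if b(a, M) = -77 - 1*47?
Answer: 42814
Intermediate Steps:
b(a, M) = -124 (b(a, M) = -77 - 47 = -124)
42938 + b(-91 - 1*(-59), -50) = 42938 - 124 = 42814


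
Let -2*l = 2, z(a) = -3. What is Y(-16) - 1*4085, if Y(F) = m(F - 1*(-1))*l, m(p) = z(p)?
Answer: -4082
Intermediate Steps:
m(p) = -3
l = -1 (l = -1/2*2 = -1)
Y(F) = 3 (Y(F) = -3*(-1) = 3)
Y(-16) - 1*4085 = 3 - 1*4085 = 3 - 4085 = -4082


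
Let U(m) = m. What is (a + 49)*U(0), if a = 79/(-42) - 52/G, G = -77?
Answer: 0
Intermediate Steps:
a = -557/462 (a = 79/(-42) - 52/(-77) = 79*(-1/42) - 52*(-1/77) = -79/42 + 52/77 = -557/462 ≈ -1.2056)
(a + 49)*U(0) = (-557/462 + 49)*0 = (22081/462)*0 = 0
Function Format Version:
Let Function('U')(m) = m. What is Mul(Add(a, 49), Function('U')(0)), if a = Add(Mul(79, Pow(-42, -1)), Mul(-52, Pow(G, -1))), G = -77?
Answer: 0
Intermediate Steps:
a = Rational(-557, 462) (a = Add(Mul(79, Pow(-42, -1)), Mul(-52, Pow(-77, -1))) = Add(Mul(79, Rational(-1, 42)), Mul(-52, Rational(-1, 77))) = Add(Rational(-79, 42), Rational(52, 77)) = Rational(-557, 462) ≈ -1.2056)
Mul(Add(a, 49), Function('U')(0)) = Mul(Add(Rational(-557, 462), 49), 0) = Mul(Rational(22081, 462), 0) = 0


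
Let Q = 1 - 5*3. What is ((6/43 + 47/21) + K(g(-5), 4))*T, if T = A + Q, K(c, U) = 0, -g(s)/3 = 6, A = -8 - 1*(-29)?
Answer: 2147/129 ≈ 16.643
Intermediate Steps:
A = 21 (A = -8 + 29 = 21)
g(s) = -18 (g(s) = -3*6 = -18)
Q = -14 (Q = 1 - 15 = -14)
T = 7 (T = 21 - 14 = 7)
((6/43 + 47/21) + K(g(-5), 4))*T = ((6/43 + 47/21) + 0)*7 = (2147/903 + 0)*7 = (2147/903)*7 = 2147/129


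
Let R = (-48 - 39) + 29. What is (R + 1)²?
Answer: 3249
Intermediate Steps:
R = -58 (R = -87 + 29 = -58)
(R + 1)² = (-58 + 1)² = (-57)² = 3249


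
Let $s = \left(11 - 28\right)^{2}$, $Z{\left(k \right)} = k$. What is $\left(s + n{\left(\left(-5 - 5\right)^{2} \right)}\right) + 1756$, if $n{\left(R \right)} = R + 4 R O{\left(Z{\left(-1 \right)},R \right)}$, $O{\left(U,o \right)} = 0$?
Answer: $2145$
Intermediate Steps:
$s = 289$ ($s = \left(-17\right)^{2} = 289$)
$n{\left(R \right)} = R$ ($n{\left(R \right)} = R + 4 R 0 = R + 0 = R$)
$\left(s + n{\left(\left(-5 - 5\right)^{2} \right)}\right) + 1756 = \left(289 + \left(-5 - 5\right)^{2}\right) + 1756 = \left(289 + \left(-10\right)^{2}\right) + 1756 = \left(289 + 100\right) + 1756 = 389 + 1756 = 2145$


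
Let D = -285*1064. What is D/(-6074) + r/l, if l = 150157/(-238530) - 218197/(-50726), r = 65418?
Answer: 602658113591262210/33733224235459 ≈ 17865.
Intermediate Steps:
D = -303240
l = 11107416607/3024918195 (l = 150157*(-1/238530) - 218197*(-1/50726) = -150157/238530 + 218197/50726 = 11107416607/3024918195 ≈ 3.6720)
D/(-6074) + r/l = -303240/(-6074) + 65418/(11107416607/3024918195) = -303240*(-1/6074) + 65418*(3024918195/11107416607) = 151620/3037 + 197884098480510/11107416607 = 602658113591262210/33733224235459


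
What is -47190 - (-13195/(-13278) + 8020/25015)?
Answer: -3134911178957/66429834 ≈ -47191.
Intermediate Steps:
-47190 - (-13195/(-13278) + 8020/25015) = -47190 - (-13195*(-1/13278) + 8020*(1/25015)) = -47190 - (13195/13278 + 1604/5003) = -47190 - 1*87312497/66429834 = -47190 - 87312497/66429834 = -3134911178957/66429834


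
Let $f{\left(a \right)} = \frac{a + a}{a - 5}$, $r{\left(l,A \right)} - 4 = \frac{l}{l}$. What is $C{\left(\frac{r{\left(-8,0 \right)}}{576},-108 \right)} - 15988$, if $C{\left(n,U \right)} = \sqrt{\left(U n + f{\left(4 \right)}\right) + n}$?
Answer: $-15988 + \frac{i \sqrt{5143}}{24} \approx -15988.0 + 2.9881 i$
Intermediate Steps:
$r{\left(l,A \right)} = 5$ ($r{\left(l,A \right)} = 4 + \frac{l}{l} = 4 + 1 = 5$)
$f{\left(a \right)} = \frac{2 a}{-5 + a}$
$C{\left(n,U \right)} = \sqrt{-8 + n + U n}$ ($C{\left(n,U \right)} = \sqrt{\left(U n + 2 \cdot 4 \frac{1}{-5 + 4}\right) + n} = \sqrt{\left(U n + 2 \cdot 4 \frac{1}{-1}\right) + n} = \sqrt{\left(U n + 2 \cdot 4 \left(-1\right)\right) + n} = \sqrt{\left(U n - 8\right) + n} = \sqrt{\left(-8 + U n\right) + n} = \sqrt{-8 + n + U n}$)
$C{\left(\frac{r{\left(-8,0 \right)}}{576},-108 \right)} - 15988 = \sqrt{-8 + \frac{5}{576} - 108 \cdot \frac{5}{576}} - 15988 = \sqrt{-8 + 5 \cdot \frac{1}{576} - 108 \cdot 5 \cdot \frac{1}{576}} - 15988 = \sqrt{-8 + \frac{5}{576} - \frac{15}{16}} - 15988 = \sqrt{- \frac{5143}{576}} - 15988 = \frac{i \sqrt{5143}}{24} - 15988 = -15988 + \frac{i \sqrt{5143}}{24}$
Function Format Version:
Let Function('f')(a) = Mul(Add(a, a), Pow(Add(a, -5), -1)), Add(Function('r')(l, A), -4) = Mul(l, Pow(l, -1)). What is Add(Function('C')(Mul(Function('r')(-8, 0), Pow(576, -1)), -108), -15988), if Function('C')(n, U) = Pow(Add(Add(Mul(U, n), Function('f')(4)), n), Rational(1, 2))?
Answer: Add(-15988, Mul(Rational(1, 24), I, Pow(5143, Rational(1, 2)))) ≈ Add(-15988., Mul(2.9881, I))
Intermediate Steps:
Function('r')(l, A) = 5 (Function('r')(l, A) = Add(4, Mul(l, Pow(l, -1))) = Add(4, 1) = 5)
Function('f')(a) = Mul(2, a, Pow(Add(-5, a), -1)) (Function('f')(a) = Mul(Mul(2, a), Pow(Add(-5, a), -1)) = Mul(2, a, Pow(Add(-5, a), -1)))
Function('C')(n, U) = Pow(Add(-8, n, Mul(U, n)), Rational(1, 2)) (Function('C')(n, U) = Pow(Add(Add(Mul(U, n), Mul(2, 4, Pow(Add(-5, 4), -1))), n), Rational(1, 2)) = Pow(Add(Add(Mul(U, n), Mul(2, 4, Pow(-1, -1))), n), Rational(1, 2)) = Pow(Add(Add(Mul(U, n), Mul(2, 4, -1)), n), Rational(1, 2)) = Pow(Add(Add(Mul(U, n), -8), n), Rational(1, 2)) = Pow(Add(Add(-8, Mul(U, n)), n), Rational(1, 2)) = Pow(Add(-8, n, Mul(U, n)), Rational(1, 2)))
Add(Function('C')(Mul(Function('r')(-8, 0), Pow(576, -1)), -108), -15988) = Add(Pow(Add(-8, Mul(5, Pow(576, -1)), Mul(-108, Mul(5, Pow(576, -1)))), Rational(1, 2)), -15988) = Add(Pow(Add(-8, Mul(5, Rational(1, 576)), Mul(-108, Mul(5, Rational(1, 576)))), Rational(1, 2)), -15988) = Add(Pow(Add(-8, Rational(5, 576), Mul(-108, Rational(5, 576))), Rational(1, 2)), -15988) = Add(Pow(Add(-8, Rational(5, 576), Rational(-15, 16)), Rational(1, 2)), -15988) = Add(Pow(Rational(-5143, 576), Rational(1, 2)), -15988) = Add(Mul(Rational(1, 24), I, Pow(5143, Rational(1, 2))), -15988) = Add(-15988, Mul(Rational(1, 24), I, Pow(5143, Rational(1, 2))))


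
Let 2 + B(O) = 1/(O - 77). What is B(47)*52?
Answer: -1586/15 ≈ -105.73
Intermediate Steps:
B(O) = -2 + 1/(-77 + O) (B(O) = -2 + 1/(O - 77) = -2 + 1/(-77 + O))
B(47)*52 = ((155 - 2*47)/(-77 + 47))*52 = ((155 - 94)/(-30))*52 = -1/30*61*52 = -61/30*52 = -1586/15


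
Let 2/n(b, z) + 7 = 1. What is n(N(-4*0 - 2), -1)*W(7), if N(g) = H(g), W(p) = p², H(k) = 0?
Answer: -49/3 ≈ -16.333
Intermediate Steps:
N(g) = 0
n(b, z) = -⅓ (n(b, z) = 2/(-7 + 1) = 2/(-6) = 2*(-⅙) = -⅓)
n(N(-4*0 - 2), -1)*W(7) = -⅓*7² = -⅓*49 = -49/3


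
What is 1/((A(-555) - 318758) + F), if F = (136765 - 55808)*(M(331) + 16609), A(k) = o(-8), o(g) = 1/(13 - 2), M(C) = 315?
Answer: 11/15067772611 ≈ 7.3003e-10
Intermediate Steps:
o(g) = 1/11
A(k) = 1/11
F = 1370116268 (F = (136765 - 55808)*(315 + 16609) = 80957*16924 = 1370116268)
1/((A(-555) - 318758) + F) = 1/((1/11 - 318758) + 1370116268) = 1/(-3506337/11 + 1370116268) = 1/(15067772611/11) = 11/15067772611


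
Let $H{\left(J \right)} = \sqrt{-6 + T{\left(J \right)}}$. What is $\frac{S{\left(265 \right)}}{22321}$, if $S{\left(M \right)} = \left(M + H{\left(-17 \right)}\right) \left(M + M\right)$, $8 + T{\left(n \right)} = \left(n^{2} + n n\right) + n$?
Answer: $\frac{140450}{22321} + \frac{530 \sqrt{547}}{22321} \approx 6.8476$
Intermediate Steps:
$T{\left(n \right)} = -8 + n + 2 n^{2}$ ($T{\left(n \right)} = -8 + \left(\left(n^{2} + n n\right) + n\right) = -8 + \left(\left(n^{2} + n^{2}\right) + n\right) = -8 + \left(2 n^{2} + n\right) = -8 + \left(n + 2 n^{2}\right) = -8 + n + 2 n^{2}$)
$H{\left(J \right)} = \sqrt{-14 + J + 2 J^{2}}$ ($H{\left(J \right)} = \sqrt{-6 + \left(-8 + J + 2 J^{2}\right)} = \sqrt{-14 + J + 2 J^{2}}$)
$S{\left(M \right)} = 2 M \left(M + \sqrt{547}\right)$ ($S{\left(M \right)} = \left(M + \sqrt{-14 - 17 + 2 \left(-17\right)^{2}}\right) \left(M + M\right) = \left(M + \sqrt{-14 - 17 + 2 \cdot 289}\right) 2 M = \left(M + \sqrt{-14 - 17 + 578}\right) 2 M = \left(M + \sqrt{547}\right) 2 M = 2 M \left(M + \sqrt{547}\right)$)
$\frac{S{\left(265 \right)}}{22321} = \frac{2 \cdot 265 \left(265 + \sqrt{547}\right)}{22321} = \left(140450 + 530 \sqrt{547}\right) \frac{1}{22321} = \frac{140450}{22321} + \frac{530 \sqrt{547}}{22321}$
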